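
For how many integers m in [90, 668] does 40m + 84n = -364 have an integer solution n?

28

gcd(84, 40) = 4  (84 = 2*40 + 4, 40 = 10*4).
Back-substituting, 40*(-2) + 84*(1) = 4.
Scale by -91: particular solution (182, -91); reduce m mod 21: (14, -11).
General solution: m = 14 + 21t, n = -11 - 10t for integer t.
90 ≤ 14 + 21t ≤ 668 gives t ∈ [4, 31], which is 28 values.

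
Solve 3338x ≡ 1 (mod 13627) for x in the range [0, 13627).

gcd(13627, 3338) = 1.
By Bézout, 3338*(-6095) + 13627*(1493) = 1.
So 3338*-6095 ≡ 1 (mod 13627), and -6095 mod 13627 = 7532.

7532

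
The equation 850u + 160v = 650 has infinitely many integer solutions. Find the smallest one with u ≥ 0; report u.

13

gcd(850, 160) = 10.
10 divides 650, so solutions exist.
By Bézout, 850×(-3) + 160×(16) = 10.
Scale by 650/10 = 65: (u₀, v₀) = (-195, 1040).
General solution: u = -195 + 16t, v = 1040 - 85t for integer t.
u ≥ 0: smallest is -195 mod 16 = 13 (at t = 13), with v = -65.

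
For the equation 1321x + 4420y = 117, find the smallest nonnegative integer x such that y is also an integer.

2717

gcd(4420, 1321):
  4420 = 3·1321 + 457
  1321 = 2·457 + 407
  457 = 1·407 + 50
  407 = 8·50 + 7
  50 = 7·7 + 1
  7 = 7·1
so gcd(4420, 1321) = 1.
1 divides 117, so solutions exist.
Back-substitute for Bézout coefficients:
  1 = 50 - 7·7
  ... = 1321·(-619) + 4420·(185)
Scale by 117/1 = 117: (x₀, y₀) = (-72423, 21645).
General solution: x = -72423 + 4420t, y = 21645 - 1321t for integer t.
x ≥ 0: smallest is -72423 mod 4420 = 2717 (at t = 17), with y = -812.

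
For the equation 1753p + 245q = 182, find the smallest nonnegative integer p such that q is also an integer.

224

gcd(1753, 245) = 1  (1753 = 7*245 + 38, 245 = 6*38 + 17, 38 = 2*17 + 4, 17 = 4*4 + 1, 4 = 4*1).
1 divides 182, so solutions exist.
Back-substituting, 1753*(-58) + 245*(415) = 1.
Scale by 182/1 = 182: (p₀, q₀) = (-10556, 75530).
General solution: p = -10556 + 245t, q = 75530 - 1753t for integer t.
p ≥ 0: smallest is -10556 mod 245 = 224 (at t = 44), with q = -1602.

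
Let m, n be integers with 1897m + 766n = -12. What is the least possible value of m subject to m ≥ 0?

256

gcd(1897, 766):
  1897 = 2*766 + 365
  766 = 2*365 + 36
  365 = 10*36 + 5
  36 = 7*5 + 1
  5 = 5*1
so gcd(1897, 766) = 1.
1 divides -12, so solutions exist.
Back-substitute for Bézout coefficients:
  1 = 36 - 7*5
  ... = 1897*(-149) + 766*(369)
Scale by -12/1 = -12: (m₀, n₀) = (1788, -4428).
General solution: m = 1788 + 766t, n = -4428 - 1897t for integer t.
m ≥ 0: smallest is 1788 mod 766 = 256 (at t = -2), with n = -634.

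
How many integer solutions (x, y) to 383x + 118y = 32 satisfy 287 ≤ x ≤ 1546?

11

gcd(383, 118):
  383 = 3·118 + 29
  118 = 4·29 + 2
  29 = 14·2 + 1
  2 = 2·1
so gcd(383, 118) = 1.
Back-substitute for Bézout coefficients:
  1 = 29 - 14·2
  ... = 383·(57) + 118·(-185)
Scale by 32: particular solution (1824, -5920); reduce x mod 118: (54, -175).
General solution: x = 54 + 118t, y = -175 - 383t for integer t.
287 ≤ 54 + 118t ≤ 1546 gives t ∈ [2, 12], which is 11 values.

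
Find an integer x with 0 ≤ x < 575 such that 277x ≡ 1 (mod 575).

438

gcd(575, 277) = 1  (575 = 2×277 + 21, 277 = 13×21 + 4, 21 = 5×4 + 1, 4 = 4×1).
Back-substituting, 277×(-137) + 575×(66) = 1.
So 277×-137 ≡ 1 (mod 575), and -137 mod 575 = 438.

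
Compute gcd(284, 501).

1

gcd(501, 284):
  501 = 1·284 + 217
  284 = 1·217 + 67
  217 = 3·67 + 16
  67 = 4·16 + 3
  16 = 5·3 + 1
  3 = 3·1
so gcd(501, 284) = 1.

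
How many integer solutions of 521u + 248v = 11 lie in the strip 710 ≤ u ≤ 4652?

gcd(521, 248) = 1.
By Bézout, 521×(-119) + 248×(250) = 1.
Particular solution: (179, -376).
General solution: u = 179 + 248t, v = -376 - 521t for integer t.
710 ≤ 179 + 248t ≤ 4652 gives t ∈ [3, 18], which is 16 values.

16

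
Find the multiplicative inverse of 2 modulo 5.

gcd(5, 2) = 1.
By Bézout, 2*(-2) + 5*(1) = 1.
So 2*-2 ≡ 1 (mod 5), and -2 mod 5 = 3.

3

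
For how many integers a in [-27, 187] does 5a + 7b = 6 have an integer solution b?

gcd(7, 5) = 1  (7 = 1*5 + 2, 5 = 2*2 + 1, 2 = 2*1).
Back-substituting, 5*(3) + 7*(-2) = 1.
Scale by 6: particular solution (18, -12); reduce a mod 7: (4, -2).
General solution: a = 4 + 7t, b = -2 - 5t for integer t.
-27 ≤ 4 + 7t ≤ 187 gives t ∈ [-4, 26], which is 31 values.

31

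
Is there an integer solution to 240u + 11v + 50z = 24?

yes

gcd(240, 11) = 1  (240 = 21×11 + 9, 11 = 1×9 + 2, 9 = 4×2 + 1, 2 = 2×1).
gcd(1, 50) = 1.
1 divides 24, so integer solutions exist.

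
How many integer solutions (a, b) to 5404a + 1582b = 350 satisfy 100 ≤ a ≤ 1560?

gcd(5404, 1582) = 14.
By Bézout, 5404×(-12) + 1582×(41) = 14.
Particular solution: (39, -133).
General solution: a = 39 + 113t, b = -133 - 386t for integer t.
100 ≤ 39 + 113t ≤ 1560 gives t ∈ [1, 13], which is 13 values.

13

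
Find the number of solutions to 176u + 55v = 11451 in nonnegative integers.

13

gcd(176, 55) = 11.
By Bézout, 176×(1) + 55×(-3) = 11.
One solution: (1, 205).
General: u = 1 + 5t, v = 205 - 16t.
u ≥ 0 ⇒ t ≥ 0; v ≥ 0 ⇒ t ≤ 12. So t ∈ [0, 12]: 13 solutions.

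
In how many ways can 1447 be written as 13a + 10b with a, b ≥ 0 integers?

11

gcd(13, 10) = 1.
By Bézout, 13·(-3) + 10·(4) = 1.
One solution: (9, 133).
General: a = 9 + 10t, b = 133 - 13t.
a ≥ 0 ⇒ t ≥ 0; b ≥ 0 ⇒ t ≤ 10. So t ∈ [0, 10]: 11 solutions.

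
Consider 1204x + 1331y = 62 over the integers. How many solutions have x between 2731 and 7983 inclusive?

4

gcd(1331, 1204):
  1331 = 1×1204 + 127
  1204 = 9×127 + 61
  127 = 2×61 + 5
  61 = 12×5 + 1
  5 = 5×1
so gcd(1331, 1204) = 1.
Back-substitute for Bézout coefficients:
  1 = 61 - 12×5
  ... = 1204×(262) + 1331×(-237)
Scale by 62: particular solution (16244, -14694); reduce x mod 1331: (272, -246).
General solution: x = 272 + 1331t, y = -246 - 1204t for integer t.
2731 ≤ 272 + 1331t ≤ 7983 gives t ∈ [2, 5], which is 4 values.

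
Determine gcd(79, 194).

1

gcd(194, 79):
  194 = 2·79 + 36
  79 = 2·36 + 7
  36 = 5·7 + 1
  7 = 7·1
so gcd(194, 79) = 1.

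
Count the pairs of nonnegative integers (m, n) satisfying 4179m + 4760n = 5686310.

2

gcd(4760, 4179) = 7  (4760 = 1×4179 + 581, 4179 = 7×581 + 112, 581 = 5×112 + 21, 112 = 5×21 + 7, 21 = 3×7).
Back-substituting, 4179×(213) + 4760×(-187) = 7.
Scale by 812330: one solution is (173026290, -151905710). Reduce m mod 680: (290, 940).
General: m = 290 + 680t, n = 940 - 597t.
m ≥ 0 ⇒ t ≥ 0; n ≥ 0 ⇒ t ≤ 1. So t ∈ [0, 1]: 2 solutions.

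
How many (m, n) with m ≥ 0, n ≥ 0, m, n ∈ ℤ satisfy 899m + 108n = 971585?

gcd(899, 108) = 1.
By Bézout, 899·(-37) + 108·(308) = 1.
One solution: (19, 8838).
General: m = 19 + 108t, n = 8838 - 899t.
m ≥ 0 ⇒ t ≥ 0; n ≥ 0 ⇒ t ≤ 9. So t ∈ [0, 9]: 10 solutions.

10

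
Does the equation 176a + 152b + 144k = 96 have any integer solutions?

yes

gcd(176, 152) = 8.
gcd(8, 144) = 8.
8 divides 96, so integer solutions exist.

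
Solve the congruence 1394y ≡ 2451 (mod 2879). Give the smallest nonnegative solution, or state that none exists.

gcd(2879, 1394) = 1.
1 divides 2451, so solutions exist.
By Bézout, 1394·(696) + 2879·(-337) = 1.
So 1394·(696) ≡ 1 (mod 2879); multiply by 2451: y ≡ 1705896 (mod 2879).
Smallest nonnegative: y = 1705896 mod 2879 = 1528.

1528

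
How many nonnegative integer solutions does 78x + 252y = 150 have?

gcd(252, 78):
  252 = 3×78 + 18
  78 = 4×18 + 6
  18 = 3×6
so gcd(252, 78) = 6.
Back-substitute for Bézout coefficients:
  6 = 78 - 4×18
  ... = 78×(13) + 252×(-4)
Scale by 25: one solution is (325, -100). Reduce x mod 42: (31, -9).
General: x = 31 + 42t, y = -9 - 13t.
x ≥ 0 ⇒ t ≥ 0; y ≥ 0 ⇒ t ≤ -1. So t ∈ [0, -1]: 0 solutions.

0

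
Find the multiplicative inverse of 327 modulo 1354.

1089

gcd(1354, 327):
  1354 = 4×327 + 46
  327 = 7×46 + 5
  46 = 9×5 + 1
  5 = 5×1
so gcd(1354, 327) = 1.
Back-substitute for Bézout coefficients:
  1 = 46 - 9×5
  ... = 327×(-265) + 1354×(64)
So 327×-265 ≡ 1 (mod 1354), and -265 mod 1354 = 1089.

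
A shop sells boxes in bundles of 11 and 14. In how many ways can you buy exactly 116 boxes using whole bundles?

1

Need nonnegative integers with 11j + 14k = 116.
gcd(11, 14) = 1, and 11·(-5) + 14·(4) = 1.
So (j₀, k₀) = (-580, 464); general j = -580 + 14t, k = 464 - 11t.
j ≥ 0 ⇒ t ≥ 42; k ≥ 0 ⇒ t ≤ 42. That's 1 value of t.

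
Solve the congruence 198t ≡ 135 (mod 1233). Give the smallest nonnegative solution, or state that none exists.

119

gcd(1233, 198) = 9.
9 divides 135, so solutions exist.
By Bézout, 198*(-56) + 1233*(9) = 9.
So 198*(-56) ≡ 9 (mod 1233); multiply by 15: t ≡ -840 (mod 137).
Smallest nonnegative: t = -840 mod 137 = 119.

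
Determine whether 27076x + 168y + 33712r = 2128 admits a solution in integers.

yes

gcd(27076, 168) = 28  (27076 = 161·168 + 28, 168 = 6·28).
gcd(28, 33712) = 28.
28 divides 2128, so integer solutions exist.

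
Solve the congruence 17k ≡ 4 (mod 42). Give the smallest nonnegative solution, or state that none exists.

20

gcd(42, 17):
  42 = 2·17 + 8
  17 = 2·8 + 1
  8 = 8·1
so gcd(42, 17) = 1.
1 divides 4, so solutions exist.
Back-substitute for Bézout coefficients:
  1 = 17 - 2·8
  ... = 17·(5) + 42·(-2)
So 17·(5) ≡ 1 (mod 42); multiply by 4: k ≡ 20 (mod 42).
Smallest nonnegative: k = 20 mod 42 = 20.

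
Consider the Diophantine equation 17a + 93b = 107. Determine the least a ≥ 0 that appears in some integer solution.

61

gcd(93, 17) = 1  (93 = 5*17 + 8, 17 = 2*8 + 1, 8 = 8*1).
1 divides 107, so solutions exist.
Back-substituting, 17*(11) + 93*(-2) = 1.
Scale by 107/1 = 107: (a₀, b₀) = (1177, -214).
General solution: a = 1177 + 93t, b = -214 - 17t for integer t.
a ≥ 0: smallest is 1177 mod 93 = 61 (at t = -12), with b = -10.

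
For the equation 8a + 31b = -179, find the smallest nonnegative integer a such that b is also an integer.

28

gcd(31, 8):
  31 = 3×8 + 7
  8 = 1×7 + 1
  7 = 7×1
so gcd(31, 8) = 1.
1 divides -179, so solutions exist.
Back-substitute for Bézout coefficients:
  1 = 8 - 1×7
  ... = 8×(4) + 31×(-1)
Scale by -179/1 = -179: (a₀, b₀) = (-716, 179).
General solution: a = -716 + 31t, b = 179 - 8t for integer t.
a ≥ 0: smallest is -716 mod 31 = 28 (at t = 24), with b = -13.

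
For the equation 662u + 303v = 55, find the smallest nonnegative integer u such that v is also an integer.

gcd(662, 303):
  662 = 2*303 + 56
  303 = 5*56 + 23
  56 = 2*23 + 10
  23 = 2*10 + 3
  10 = 3*3 + 1
  3 = 3*1
so gcd(662, 303) = 1.
1 divides 55, so solutions exist.
Back-substitute for Bézout coefficients:
  1 = 10 - 3*3
  ... = 662*(92) + 303*(-201)
Scale by 55/1 = 55: (u₀, v₀) = (5060, -11055).
General solution: u = 5060 + 303t, v = -11055 - 662t for integer t.
u ≥ 0: smallest is 5060 mod 303 = 212 (at t = -16), with v = -463.

212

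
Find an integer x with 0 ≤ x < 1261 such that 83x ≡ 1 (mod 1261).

866

gcd(1261, 83) = 1.
By Bézout, 83·(-395) + 1261·(26) = 1.
So 83·-395 ≡ 1 (mod 1261), and -395 mod 1261 = 866.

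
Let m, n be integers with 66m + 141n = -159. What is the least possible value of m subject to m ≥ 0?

gcd(141, 66):
  141 = 2×66 + 9
  66 = 7×9 + 3
  9 = 3×3
so gcd(141, 66) = 3.
3 divides -159, so solutions exist.
Back-substitute for Bézout coefficients:
  3 = 66 - 7×9
  ... = 66×(15) + 141×(-7)
Scale by -159/3 = -53: (m₀, n₀) = (-795, 371).
General solution: m = -795 + 47t, n = 371 - 22t for integer t.
m ≥ 0: smallest is -795 mod 47 = 4 (at t = 17), with n = -3.

4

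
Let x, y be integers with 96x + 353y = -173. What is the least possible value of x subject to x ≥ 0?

46

gcd(353, 96):
  353 = 3×96 + 65
  96 = 1×65 + 31
  65 = 2×31 + 3
  31 = 10×3 + 1
  3 = 3×1
so gcd(353, 96) = 1.
1 divides -173, so solutions exist.
Back-substitute for Bézout coefficients:
  1 = 31 - 10×3
  ... = 96×(114) + 353×(-31)
Scale by -173/1 = -173: (x₀, y₀) = (-19722, 5363).
General solution: x = -19722 + 353t, y = 5363 - 96t for integer t.
x ≥ 0: smallest is -19722 mod 353 = 46 (at t = 56), with y = -13.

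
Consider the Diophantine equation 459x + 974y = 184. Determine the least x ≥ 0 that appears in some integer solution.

gcd(974, 459) = 1.
1 divides 184, so solutions exist.
By Bézout, 459×(-87) + 974×(41) = 1.
Scale by 184/1 = 184: (x₀, y₀) = (-16008, 7544).
General solution: x = -16008 + 974t, y = 7544 - 459t for integer t.
x ≥ 0: smallest is -16008 mod 974 = 550 (at t = 17), with y = -259.

550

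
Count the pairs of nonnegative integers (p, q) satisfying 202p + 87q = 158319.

9

gcd(202, 87):
  202 = 2·87 + 28
  87 = 3·28 + 3
  28 = 9·3 + 1
  3 = 3·1
so gcd(202, 87) = 1.
Back-substitute for Bézout coefficients:
  1 = 28 - 9·3
  ... = 202·(28) + 87·(-65)
Scale by 158319: one solution is (4432932, -10290735). Reduce p mod 87: (21, 1771).
General: p = 21 + 87t, q = 1771 - 202t.
p ≥ 0 ⇒ t ≥ 0; q ≥ 0 ⇒ t ≤ 8. So t ∈ [0, 8]: 9 solutions.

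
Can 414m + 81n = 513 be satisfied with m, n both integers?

gcd(414, 81):
  414 = 5·81 + 9
  81 = 9·9
so gcd(414, 81) = 9.
9 divides 513, so integer solutions exist.

yes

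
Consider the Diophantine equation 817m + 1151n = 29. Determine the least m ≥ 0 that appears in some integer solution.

gcd(1151, 817):
  1151 = 1×817 + 334
  817 = 2×334 + 149
  334 = 2×149 + 36
  149 = 4×36 + 5
  36 = 7×5 + 1
  5 = 5×1
so gcd(1151, 817) = 1.
1 divides 29, so solutions exist.
Back-substitute for Bézout coefficients:
  1 = 36 - 7×5
  ... = 817×(-224) + 1151×(159)
Scale by 29/1 = 29: (m₀, n₀) = (-6496, 4611).
General solution: m = -6496 + 1151t, n = 4611 - 817t for integer t.
m ≥ 0: smallest is -6496 mod 1151 = 410 (at t = 6), with n = -291.

410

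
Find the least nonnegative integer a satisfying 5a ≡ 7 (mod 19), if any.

gcd(19, 5):
  19 = 3*5 + 4
  5 = 1*4 + 1
  4 = 4*1
so gcd(19, 5) = 1.
1 divides 7, so solutions exist.
Back-substitute for Bézout coefficients:
  1 = 5 - 1*4
  ... = 5*(4) + 19*(-1)
So 5*(4) ≡ 1 (mod 19); multiply by 7: a ≡ 28 (mod 19).
Smallest nonnegative: a = 28 mod 19 = 9.

9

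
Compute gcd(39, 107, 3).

1

gcd(107, 39) = 1.
gcd(1, 3) = 1.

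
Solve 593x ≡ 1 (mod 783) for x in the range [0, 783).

647

gcd(783, 593) = 1.
By Bézout, 593*(-136) + 783*(103) = 1.
So 593*-136 ≡ 1 (mod 783), and -136 mod 783 = 647.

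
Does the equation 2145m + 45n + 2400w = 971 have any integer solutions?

gcd(2145, 45) = 15  (2145 = 47*45 + 30, 45 = 1*30 + 15, 30 = 2*15).
gcd(15, 2400) = 15.
15 does not divide 971 (remainder 11), so no integer solutions.

no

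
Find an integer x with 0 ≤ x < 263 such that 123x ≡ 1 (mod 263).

gcd(263, 123) = 1  (263 = 2×123 + 17, 123 = 7×17 + 4, 17 = 4×4 + 1, 4 = 4×1).
Back-substituting, 123×(-62) + 263×(29) = 1.
So 123×-62 ≡ 1 (mod 263), and -62 mod 263 = 201.

201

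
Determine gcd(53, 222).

1

gcd(222, 53):
  222 = 4·53 + 10
  53 = 5·10 + 3
  10 = 3·3 + 1
  3 = 3·1
so gcd(222, 53) = 1.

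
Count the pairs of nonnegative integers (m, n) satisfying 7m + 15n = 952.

10

gcd(15, 7) = 1.
By Bézout, 7·(-2) + 15·(1) = 1.
One solution: (1, 63).
General: m = 1 + 15t, n = 63 - 7t.
m ≥ 0 ⇒ t ≥ 0; n ≥ 0 ⇒ t ≤ 9. So t ∈ [0, 9]: 10 solutions.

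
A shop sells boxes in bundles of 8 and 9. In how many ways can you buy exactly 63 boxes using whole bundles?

1

Need nonnegative integers with 8j + 9k = 63.
gcd(8, 9) = 1, and 8·(-1) + 9·(1) = 1.
So (j₀, k₀) = (-63, 63); general j = -63 + 9t, k = 63 - 8t.
j ≥ 0 ⇒ t ≥ 7; k ≥ 0 ⇒ t ≤ 7. That's 1 value of t.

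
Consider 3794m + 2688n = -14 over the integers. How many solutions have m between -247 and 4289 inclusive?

24

gcd(3794, 2688):
  3794 = 1*2688 + 1106
  2688 = 2*1106 + 476
  1106 = 2*476 + 154
  476 = 3*154 + 14
  154 = 11*14
so gcd(3794, 2688) = 14.
Back-substitute for Bézout coefficients:
  14 = 476 - 3*154
  ... = 3794*(-17) + 2688*(24)
Scale by -1: particular solution (17, -24); reduce m mod 192: (17, -24).
General solution: m = 17 + 192t, n = -24 - 271t for integer t.
-247 ≤ 17 + 192t ≤ 4289 gives t ∈ [-1, 22], which is 24 values.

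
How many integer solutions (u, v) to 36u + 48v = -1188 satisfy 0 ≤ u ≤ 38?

9

gcd(48, 36) = 12.
By Bézout, 36·(-1) + 48·(1) = 12.
Particular solution: (3, -27).
General solution: u = 3 + 4t, v = -27 - 3t for integer t.
0 ≤ 3 + 4t ≤ 38 gives t ∈ [0, 8], which is 9 values.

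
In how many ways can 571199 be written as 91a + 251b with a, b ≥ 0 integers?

gcd(251, 91):
  251 = 2·91 + 69
  91 = 1·69 + 22
  69 = 3·22 + 3
  22 = 7·3 + 1
  3 = 3·1
so gcd(251, 91) = 1.
Back-substitute for Bézout coefficients:
  1 = 22 - 7·3
  ... = 91·(80) + 251·(-29)
Scale by 571199: one solution is (45695920, -16564771). Reduce a mod 251: (115, 2234).
General: a = 115 + 251t, b = 2234 - 91t.
a ≥ 0 ⇒ t ≥ 0; b ≥ 0 ⇒ t ≤ 24. So t ∈ [0, 24]: 25 solutions.

25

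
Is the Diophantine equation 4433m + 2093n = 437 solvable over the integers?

gcd(4433, 2093) = 13  (4433 = 2·2093 + 247, 2093 = 8·247 + 117, 247 = 2·117 + 13, 117 = 9·13).
13 does not divide 437 (remainder 8), so no integer solutions.

no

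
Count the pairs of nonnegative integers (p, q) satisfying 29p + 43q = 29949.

24

gcd(43, 29) = 1  (43 = 1·29 + 14, 29 = 2·14 + 1, 14 = 14·1).
Back-substituting, 29·(3) + 43·(-2) = 1.
Scale by 29949: one solution is (89847, -59898). Reduce p mod 43: (20, 683).
General: p = 20 + 43t, q = 683 - 29t.
p ≥ 0 ⇒ t ≥ 0; q ≥ 0 ⇒ t ≤ 23. So t ∈ [0, 23]: 24 solutions.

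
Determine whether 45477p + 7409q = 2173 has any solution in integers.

gcd(45477, 7409):
  45477 = 6×7409 + 1023
  7409 = 7×1023 + 248
  1023 = 4×248 + 31
  248 = 8×31
so gcd(45477, 7409) = 31.
31 does not divide 2173 (remainder 3), so no integer solutions.

no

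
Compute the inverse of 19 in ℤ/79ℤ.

gcd(79, 19):
  79 = 4×19 + 3
  19 = 6×3 + 1
  3 = 3×1
so gcd(79, 19) = 1.
Back-substitute for Bézout coefficients:
  1 = 19 - 6×3
  ... = 19×(25) + 79×(-6)
So 19×25 ≡ 1 (mod 79), and 25 mod 79 = 25.

25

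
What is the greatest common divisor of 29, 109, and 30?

gcd(109, 29) = 1  (109 = 3*29 + 22, 29 = 1*22 + 7, 22 = 3*7 + 1, 7 = 7*1).
gcd(1, 30) = 1.

1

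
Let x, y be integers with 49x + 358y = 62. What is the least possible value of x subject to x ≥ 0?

gcd(358, 49):
  358 = 7*49 + 15
  49 = 3*15 + 4
  15 = 3*4 + 3
  4 = 1*3 + 1
  3 = 3*1
so gcd(358, 49) = 1.
1 divides 62, so solutions exist.
Back-substitute for Bézout coefficients:
  1 = 4 - 1*3
  ... = 49*(95) + 358*(-13)
Scale by 62/1 = 62: (x₀, y₀) = (5890, -806).
General solution: x = 5890 + 358t, y = -806 - 49t for integer t.
x ≥ 0: smallest is 5890 mod 358 = 162 (at t = -16), with y = -22.

162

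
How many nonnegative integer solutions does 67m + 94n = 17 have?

0

gcd(94, 67):
  94 = 1·67 + 27
  67 = 2·27 + 13
  27 = 2·13 + 1
  13 = 13·1
so gcd(94, 67) = 1.
Back-substitute for Bézout coefficients:
  1 = 27 - 2·13
  ... = 67·(-7) + 94·(5)
Scale by 17: one solution is (-119, 85). Reduce m mod 94: (69, -49).
General: m = 69 + 94t, n = -49 - 67t.
m ≥ 0 ⇒ t ≥ 0; n ≥ 0 ⇒ t ≤ -1. So t ∈ [0, -1]: 0 solutions.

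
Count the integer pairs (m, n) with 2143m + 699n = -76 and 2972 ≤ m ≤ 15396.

18

gcd(2143, 699):
  2143 = 3×699 + 46
  699 = 15×46 + 9
  46 = 5×9 + 1
  9 = 9×1
so gcd(2143, 699) = 1.
Back-substitute for Bézout coefficients:
  1 = 46 - 5×9
  ... = 2143×(76) + 699×(-233)
Scale by -76: particular solution (-5776, 17708); reduce m mod 699: (515, -1579).
General solution: m = 515 + 699t, n = -1579 - 2143t for integer t.
2972 ≤ 515 + 699t ≤ 15396 gives t ∈ [4, 21], which is 18 values.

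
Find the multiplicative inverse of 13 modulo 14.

gcd(14, 13) = 1.
By Bézout, 13×(-1) + 14×(1) = 1.
So 13×-1 ≡ 1 (mod 14), and -1 mod 14 = 13.

13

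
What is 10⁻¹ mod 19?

gcd(19, 10) = 1  (19 = 1*10 + 9, 10 = 1*9 + 1, 9 = 9*1).
Back-substituting, 10*(2) + 19*(-1) = 1.
So 10*2 ≡ 1 (mod 19), and 2 mod 19 = 2.

2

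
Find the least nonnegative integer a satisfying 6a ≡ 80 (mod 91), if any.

gcd(91, 6):
  91 = 15×6 + 1
  6 = 6×1
so gcd(91, 6) = 1.
1 divides 80, so solutions exist.
Back-substitute for Bézout coefficients:
  1 = 91 - 15×6
  ... = 6×(-15) + 91×(1)
So 6×(-15) ≡ 1 (mod 91); multiply by 80: a ≡ -1200 (mod 91).
Smallest nonnegative: a = -1200 mod 91 = 74.

74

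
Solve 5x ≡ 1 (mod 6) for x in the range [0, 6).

gcd(6, 5) = 1  (6 = 1·5 + 1, 5 = 5·1).
Back-substituting, 5·(-1) + 6·(1) = 1.
So 5·-1 ≡ 1 (mod 6), and -1 mod 6 = 5.

5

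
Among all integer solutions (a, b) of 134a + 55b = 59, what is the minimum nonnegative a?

gcd(134, 55) = 1.
1 divides 59, so solutions exist.
By Bézout, 134*(-16) + 55*(39) = 1.
Scale by 59/1 = 59: (a₀, b₀) = (-944, 2301).
General solution: a = -944 + 55t, b = 2301 - 134t for integer t.
a ≥ 0: smallest is -944 mod 55 = 46 (at t = 18), with b = -111.

46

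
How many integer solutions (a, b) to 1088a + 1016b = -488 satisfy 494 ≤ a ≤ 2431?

gcd(1088, 1016):
  1088 = 1·1016 + 72
  1016 = 14·72 + 8
  72 = 9·8
so gcd(1088, 1016) = 8.
Back-substitute for Bézout coefficients:
  8 = 1016 - 14·72
  ... = 1088·(-14) + 1016·(15)
Scale by -61: particular solution (854, -915); reduce a mod 127: (92, -99).
General solution: a = 92 + 127t, b = -99 - 136t for integer t.
494 ≤ 92 + 127t ≤ 2431 gives t ∈ [4, 18], which is 15 values.

15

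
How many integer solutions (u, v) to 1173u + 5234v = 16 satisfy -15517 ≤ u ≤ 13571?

5

gcd(5234, 1173):
  5234 = 4×1173 + 542
  1173 = 2×542 + 89
  542 = 6×89 + 8
  89 = 11×8 + 1
  8 = 8×1
so gcd(5234, 1173) = 1.
Back-substitute for Bézout coefficients:
  1 = 89 - 11×8
  ... = 1173×(647) + 5234×(-145)
Scale by 16: particular solution (10352, -2320); reduce u mod 5234: (5118, -1147).
General solution: u = 5118 + 5234t, v = -1147 - 1173t for integer t.
-15517 ≤ 5118 + 5234t ≤ 13571 gives t ∈ [-3, 1], which is 5 values.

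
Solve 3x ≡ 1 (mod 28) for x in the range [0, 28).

gcd(28, 3):
  28 = 9·3 + 1
  3 = 3·1
so gcd(28, 3) = 1.
Back-substitute for Bézout coefficients:
  1 = 28 - 9·3
  ... = 3·(-9) + 28·(1)
So 3·-9 ≡ 1 (mod 28), and -9 mod 28 = 19.

19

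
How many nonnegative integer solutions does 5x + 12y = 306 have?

5

gcd(12, 5) = 1  (12 = 2*5 + 2, 5 = 2*2 + 1, 2 = 2*1).
Back-substituting, 5*(5) + 12*(-2) = 1.
Scale by 306: one solution is (1530, -612). Reduce x mod 12: (6, 23).
General: x = 6 + 12t, y = 23 - 5t.
x ≥ 0 ⇒ t ≥ 0; y ≥ 0 ⇒ t ≤ 4. So t ∈ [0, 4]: 5 solutions.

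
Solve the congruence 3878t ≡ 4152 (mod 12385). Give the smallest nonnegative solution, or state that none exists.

gcd(12385, 3878) = 1  (12385 = 3·3878 + 751, 3878 = 5·751 + 123, 751 = 6·123 + 13, 123 = 9·13 + 6, 13 = 2·6 + 1, 6 = 6·1).
1 divides 4152, so solutions exist.
Back-substituting, 3878·(-1913) + 12385·(599) = 1.
So 3878·(-1913) ≡ 1 (mod 12385); multiply by 4152: t ≡ -7942776 (mod 12385).
Smallest nonnegative: t = -7942776 mod 12385 = 8394.

8394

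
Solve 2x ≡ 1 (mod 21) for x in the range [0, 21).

11

gcd(21, 2):
  21 = 10·2 + 1
  2 = 2·1
so gcd(21, 2) = 1.
Back-substitute for Bézout coefficients:
  1 = 21 - 10·2
  ... = 2·(-10) + 21·(1)
So 2·-10 ≡ 1 (mod 21), and -10 mod 21 = 11.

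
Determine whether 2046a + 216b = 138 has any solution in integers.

gcd(2046, 216):
  2046 = 9×216 + 102
  216 = 2×102 + 12
  102 = 8×12 + 6
  12 = 2×6
so gcd(2046, 216) = 6.
6 divides 138, so integer solutions exist.

yes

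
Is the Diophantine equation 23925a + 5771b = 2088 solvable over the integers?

gcd(23925, 5771) = 29.
29 divides 2088, so integer solutions exist.

yes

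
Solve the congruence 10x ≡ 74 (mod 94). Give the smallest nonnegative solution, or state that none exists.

45

gcd(94, 10):
  94 = 9*10 + 4
  10 = 2*4 + 2
  4 = 2*2
so gcd(94, 10) = 2.
2 divides 74, so solutions exist.
Back-substitute for Bézout coefficients:
  2 = 10 - 2*4
  ... = 10*(19) + 94*(-2)
So 10*(19) ≡ 2 (mod 94); multiply by 37: x ≡ 703 (mod 47).
Smallest nonnegative: x = 703 mod 47 = 45.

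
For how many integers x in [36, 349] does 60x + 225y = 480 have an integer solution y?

gcd(225, 60) = 15  (225 = 3·60 + 45, 60 = 1·45 + 15, 45 = 3·15).
Back-substituting, 60·(4) + 225·(-1) = 15.
Scale by 32: particular solution (128, -32); reduce x mod 15: (8, 0).
General solution: x = 8 + 15t, y = 0 - 4t for integer t.
36 ≤ 8 + 15t ≤ 349 gives t ∈ [2, 22], which is 21 values.

21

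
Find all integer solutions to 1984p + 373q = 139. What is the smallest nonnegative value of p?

277

gcd(1984, 373):
  1984 = 5·373 + 119
  373 = 3·119 + 16
  119 = 7·16 + 7
  16 = 2·7 + 2
  7 = 3·2 + 1
  2 = 2·1
so gcd(1984, 373) = 1.
1 divides 139, so solutions exist.
Back-substitute for Bézout coefficients:
  1 = 7 - 3·2
  ... = 1984·(163) + 373·(-867)
Scale by 139/1 = 139: (p₀, q₀) = (22657, -120513).
General solution: p = 22657 + 373t, q = -120513 - 1984t for integer t.
p ≥ 0: smallest is 22657 mod 373 = 277 (at t = -60), with q = -1473.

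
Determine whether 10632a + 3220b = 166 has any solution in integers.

no

gcd(10632, 3220) = 4  (10632 = 3×3220 + 972, 3220 = 3×972 + 304, 972 = 3×304 + 60, 304 = 5×60 + 4, 60 = 15×4).
4 does not divide 166 (remainder 2), so no integer solutions.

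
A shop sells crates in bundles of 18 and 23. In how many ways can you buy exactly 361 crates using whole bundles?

1

Need nonnegative integers with 18j + 23k = 361.
gcd(18, 23) = 1, and 18·(9) + 23·(-7) = 1.
So (j₀, k₀) = (3249, -2527); general j = 3249 + 23t, k = -2527 - 18t.
j ≥ 0 ⇒ t ≥ -141; k ≥ 0 ⇒ t ≤ -141. That's 1 value of t.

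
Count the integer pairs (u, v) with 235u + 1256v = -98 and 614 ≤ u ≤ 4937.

4

gcd(1256, 235) = 1  (1256 = 5×235 + 81, 235 = 2×81 + 73, 81 = 1×73 + 8, 73 = 9×8 + 1, 8 = 8×1).
Back-substituting, 235×(155) + 1256×(-29) = 1.
Scale by -98: particular solution (-15190, 2842); reduce u mod 1256: (1138, -213).
General solution: u = 1138 + 1256t, v = -213 - 235t for integer t.
614 ≤ 1138 + 1256t ≤ 4937 gives t ∈ [0, 3], which is 4 values.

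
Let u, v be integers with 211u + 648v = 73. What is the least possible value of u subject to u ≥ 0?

gcd(648, 211) = 1  (648 = 3×211 + 15, 211 = 14×15 + 1, 15 = 15×1).
1 divides 73, so solutions exist.
Back-substituting, 211×(43) + 648×(-14) = 1.
Scale by 73/1 = 73: (u₀, v₀) = (3139, -1022).
General solution: u = 3139 + 648t, v = -1022 - 211t for integer t.
u ≥ 0: smallest is 3139 mod 648 = 547 (at t = -4), with v = -178.

547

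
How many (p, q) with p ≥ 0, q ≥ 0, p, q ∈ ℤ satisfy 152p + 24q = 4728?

gcd(152, 24):
  152 = 6*24 + 8
  24 = 3*8
so gcd(152, 24) = 8.
Back-substitute for Bézout coefficients:
  8 = 152 - 6*24
  ... = 152*(1) + 24*(-6)
Scale by 591: one solution is (591, -3546). Reduce p mod 3: (0, 197).
General: p = 0 + 3t, q = 197 - 19t.
p ≥ 0 ⇒ t ≥ 0; q ≥ 0 ⇒ t ≤ 10. So t ∈ [0, 10]: 11 solutions.

11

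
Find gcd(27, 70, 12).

1

gcd(70, 27):
  70 = 2×27 + 16
  27 = 1×16 + 11
  16 = 1×11 + 5
  11 = 2×5 + 1
  5 = 5×1
so gcd(70, 27) = 1.
gcd(1, 12) = 1.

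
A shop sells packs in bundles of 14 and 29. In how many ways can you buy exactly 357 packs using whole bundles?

1

Need nonnegative integers with 14j + 29k = 357.
gcd(14, 29) = 1, and 14·(-2) + 29·(1) = 1.
So (j₀, k₀) = (-714, 357); general j = -714 + 29t, k = 357 - 14t.
j ≥ 0 ⇒ t ≥ 25; k ≥ 0 ⇒ t ≤ 25. That's 1 value of t.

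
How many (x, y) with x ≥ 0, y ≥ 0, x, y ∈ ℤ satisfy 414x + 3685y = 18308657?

gcd(3685, 414) = 1  (3685 = 8×414 + 373, 414 = 1×373 + 41, 373 = 9×41 + 4, 41 = 10×4 + 1, 4 = 4×1).
Back-substituting, 414×(899) + 3685×(-101) = 1.
Scale by 18308657: one solution is (16459482643, -1849174357). Reduce x mod 3685: (2683, 4667).
General: x = 2683 + 3685t, y = 4667 - 414t.
x ≥ 0 ⇒ t ≥ 0; y ≥ 0 ⇒ t ≤ 11. So t ∈ [0, 11]: 12 solutions.

12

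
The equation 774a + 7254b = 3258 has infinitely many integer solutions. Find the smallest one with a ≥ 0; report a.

276

gcd(7254, 774) = 18.
18 divides 3258, so solutions exist.
By Bézout, 774·(75) + 7254·(-8) = 18.
Scale by 3258/18 = 181: (a₀, b₀) = (13575, -1448).
General solution: a = 13575 + 403t, b = -1448 - 43t for integer t.
a ≥ 0: smallest is 13575 mod 403 = 276 (at t = -33), with b = -29.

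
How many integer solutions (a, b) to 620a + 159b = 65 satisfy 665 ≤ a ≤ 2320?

10

gcd(620, 159):
  620 = 3*159 + 143
  159 = 1*143 + 16
  143 = 8*16 + 15
  16 = 1*15 + 1
  15 = 15*1
so gcd(620, 159) = 1.
Back-substitute for Bézout coefficients:
  1 = 16 - 1*15
  ... = 620*(-10) + 159*(39)
Scale by 65: particular solution (-650, 2535); reduce a mod 159: (145, -565).
General solution: a = 145 + 159t, b = -565 - 620t for integer t.
665 ≤ 145 + 159t ≤ 2320 gives t ∈ [4, 13], which is 10 values.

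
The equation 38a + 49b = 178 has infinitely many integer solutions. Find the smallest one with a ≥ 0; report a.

15

gcd(49, 38):
  49 = 1*38 + 11
  38 = 3*11 + 5
  11 = 2*5 + 1
  5 = 5*1
so gcd(49, 38) = 1.
1 divides 178, so solutions exist.
Back-substitute for Bézout coefficients:
  1 = 11 - 2*5
  ... = 38*(-9) + 49*(7)
Scale by 178/1 = 178: (a₀, b₀) = (-1602, 1246).
General solution: a = -1602 + 49t, b = 1246 - 38t for integer t.
a ≥ 0: smallest is -1602 mod 49 = 15 (at t = 33), with b = -8.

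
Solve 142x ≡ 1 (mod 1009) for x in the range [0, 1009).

gcd(1009, 142):
  1009 = 7·142 + 15
  142 = 9·15 + 7
  15 = 2·7 + 1
  7 = 7·1
so gcd(1009, 142) = 1.
Back-substitute for Bézout coefficients:
  1 = 15 - 2·7
  ... = 142·(-135) + 1009·(19)
So 142·-135 ≡ 1 (mod 1009), and -135 mod 1009 = 874.

874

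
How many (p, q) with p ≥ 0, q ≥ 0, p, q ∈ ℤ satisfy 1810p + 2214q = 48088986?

gcd(2214, 1810) = 2.
By Bézout, 1810·(137) + 2214·(-112) = 2.
One solution: (69, 21664).
General: p = 69 + 1107t, q = 21664 - 905t.
p ≥ 0 ⇒ t ≥ 0; q ≥ 0 ⇒ t ≤ 23. So t ∈ [0, 23]: 24 solutions.

24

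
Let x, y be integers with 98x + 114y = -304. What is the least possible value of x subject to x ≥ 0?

19

gcd(114, 98) = 2.
2 divides -304, so solutions exist.
By Bézout, 98·(7) + 114·(-6) = 2.
Scale by -304/2 = -152: (x₀, y₀) = (-1064, 912).
General solution: x = -1064 + 57t, y = 912 - 49t for integer t.
x ≥ 0: smallest is -1064 mod 57 = 19 (at t = 19), with y = -19.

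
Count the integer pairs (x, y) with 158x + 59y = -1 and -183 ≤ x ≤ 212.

7

gcd(158, 59) = 1.
By Bézout, 158×(-28) + 59×(75) = 1.
Particular solution: (28, -75).
General solution: x = 28 + 59t, y = -75 - 158t for integer t.
-183 ≤ 28 + 59t ≤ 212 gives t ∈ [-3, 3], which is 7 values.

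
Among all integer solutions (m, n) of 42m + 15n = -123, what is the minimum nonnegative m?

1

gcd(42, 15):
  42 = 2*15 + 12
  15 = 1*12 + 3
  12 = 4*3
so gcd(42, 15) = 3.
3 divides -123, so solutions exist.
Back-substitute for Bézout coefficients:
  3 = 15 - 1*12
  ... = 42*(-1) + 15*(3)
Scale by -123/3 = -41: (m₀, n₀) = (41, -123).
General solution: m = 41 + 5t, n = -123 - 14t for integer t.
m ≥ 0: smallest is 41 mod 5 = 1 (at t = -8), with n = -11.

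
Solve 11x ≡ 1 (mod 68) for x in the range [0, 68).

31

gcd(68, 11) = 1  (68 = 6·11 + 2, 11 = 5·2 + 1, 2 = 2·1).
Back-substituting, 11·(31) + 68·(-5) = 1.
So 11·31 ≡ 1 (mod 68), and 31 mod 68 = 31.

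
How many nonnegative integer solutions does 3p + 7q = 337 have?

gcd(7, 3) = 1  (7 = 2·3 + 1, 3 = 3·1).
Back-substituting, 3·(-2) + 7·(1) = 1.
Scale by 337: one solution is (-674, 337). Reduce p mod 7: (5, 46).
General: p = 5 + 7t, q = 46 - 3t.
p ≥ 0 ⇒ t ≥ 0; q ≥ 0 ⇒ t ≤ 15. So t ∈ [0, 15]: 16 solutions.

16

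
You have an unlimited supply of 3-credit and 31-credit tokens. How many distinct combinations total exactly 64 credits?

1

Need nonnegative integers with 3j + 31k = 64.
gcd(3, 31) = 1, and 3·(-10) + 31·(1) = 1.
So (j₀, k₀) = (-640, 64); general j = -640 + 31t, k = 64 - 3t.
j ≥ 0 ⇒ t ≥ 21; k ≥ 0 ⇒ t ≤ 21. That's 1 value of t.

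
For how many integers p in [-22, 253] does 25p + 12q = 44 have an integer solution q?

gcd(25, 12) = 1.
By Bézout, 25×(1) + 12×(-2) = 1.
Particular solution: (8, -13).
General solution: p = 8 + 12t, q = -13 - 25t for integer t.
-22 ≤ 8 + 12t ≤ 253 gives t ∈ [-2, 20], which is 23 values.

23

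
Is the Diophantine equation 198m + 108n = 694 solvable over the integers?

gcd(198, 108) = 18  (198 = 1*108 + 90, 108 = 1*90 + 18, 90 = 5*18).
18 does not divide 694 (remainder 10), so no integer solutions.

no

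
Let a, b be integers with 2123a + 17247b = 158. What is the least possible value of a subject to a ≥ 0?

2356

gcd(17247, 2123):
  17247 = 8·2123 + 263
  2123 = 8·263 + 19
  263 = 13·19 + 16
  19 = 1·16 + 3
  16 = 5·3 + 1
  3 = 3·1
so gcd(17247, 2123) = 1.
1 divides 158, so solutions exist.
Back-substitute for Bézout coefficients:
  1 = 16 - 5·3
  ... = 2123·(-5443) + 17247·(670)
Scale by 158/1 = 158: (a₀, b₀) = (-859994, 105860).
General solution: a = -859994 + 17247t, b = 105860 - 2123t for integer t.
a ≥ 0: smallest is -859994 mod 17247 = 2356 (at t = 50), with b = -290.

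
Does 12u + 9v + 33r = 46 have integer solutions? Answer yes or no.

gcd(12, 9) = 3.
gcd(3, 33) = 3.
3 does not divide 46 (remainder 1), so no integer solutions.

no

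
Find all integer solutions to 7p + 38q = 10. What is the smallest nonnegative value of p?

34

gcd(38, 7):
  38 = 5×7 + 3
  7 = 2×3 + 1
  3 = 3×1
so gcd(38, 7) = 1.
1 divides 10, so solutions exist.
Back-substitute for Bézout coefficients:
  1 = 7 - 2×3
  ... = 7×(11) + 38×(-2)
Scale by 10/1 = 10: (p₀, q₀) = (110, -20).
General solution: p = 110 + 38t, q = -20 - 7t for integer t.
p ≥ 0: smallest is 110 mod 38 = 34 (at t = -2), with q = -6.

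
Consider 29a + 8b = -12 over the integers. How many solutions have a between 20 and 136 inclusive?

15

gcd(29, 8) = 1.
By Bézout, 29·(-3) + 8·(11) = 1.
Particular solution: (4, -16).
General solution: a = 4 + 8t, b = -16 - 29t for integer t.
20 ≤ 4 + 8t ≤ 136 gives t ∈ [2, 16], which is 15 values.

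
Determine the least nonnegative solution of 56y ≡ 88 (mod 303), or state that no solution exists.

gcd(303, 56):
  303 = 5·56 + 23
  56 = 2·23 + 10
  23 = 2·10 + 3
  10 = 3·3 + 1
  3 = 3·1
so gcd(303, 56) = 1.
1 divides 88, so solutions exist.
Back-substitute for Bézout coefficients:
  1 = 10 - 3·3
  ... = 56·(92) + 303·(-17)
So 56·(92) ≡ 1 (mod 303); multiply by 88: y ≡ 8096 (mod 303).
Smallest nonnegative: y = 8096 mod 303 = 218.

218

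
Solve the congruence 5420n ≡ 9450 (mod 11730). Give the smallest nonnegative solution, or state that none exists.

216

gcd(11730, 5420) = 10.
10 divides 9450, so solutions exist.
By Bézout, 5420×(-145) + 11730×(67) = 10.
So 5420×(-145) ≡ 10 (mod 11730); multiply by 945: n ≡ -137025 (mod 1173).
Smallest nonnegative: n = -137025 mod 1173 = 216.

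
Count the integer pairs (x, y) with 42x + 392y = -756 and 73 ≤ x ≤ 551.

gcd(392, 42):
  392 = 9*42 + 14
  42 = 3*14
so gcd(392, 42) = 14.
Back-substitute for Bézout coefficients:
  14 = 392 - 9*42
  ... = 42*(-9) + 392*(1)
Scale by -54: particular solution (486, -54); reduce x mod 28: (10, -3).
General solution: x = 10 + 28t, y = -3 - 3t for integer t.
73 ≤ 10 + 28t ≤ 551 gives t ∈ [3, 19], which is 17 values.

17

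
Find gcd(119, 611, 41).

1

gcd(611, 119) = 1  (611 = 5×119 + 16, 119 = 7×16 + 7, 16 = 2×7 + 2, 7 = 3×2 + 1, 2 = 2×1).
gcd(1, 41) = 1.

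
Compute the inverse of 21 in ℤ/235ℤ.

56

gcd(235, 21) = 1.
By Bézout, 21*(56) + 235*(-5) = 1.
So 21*56 ≡ 1 (mod 235), and 56 mod 235 = 56.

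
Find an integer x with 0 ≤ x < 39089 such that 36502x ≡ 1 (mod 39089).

31519

gcd(39089, 36502) = 1.
By Bézout, 36502·(-7570) + 39089·(7069) = 1.
So 36502·-7570 ≡ 1 (mod 39089), and -7570 mod 39089 = 31519.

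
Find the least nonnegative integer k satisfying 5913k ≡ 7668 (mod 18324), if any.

2028

gcd(18324, 5913) = 9  (18324 = 3·5913 + 585, 5913 = 10·585 + 63, 585 = 9·63 + 18, 63 = 3·18 + 9, 18 = 2·9).
9 divides 7668, so solutions exist.
Back-substituting, 5913·(877) + 18324·(-283) = 9.
So 5913·(877) ≡ 9 (mod 18324); multiply by 852: k ≡ 747204 (mod 2036).
Smallest nonnegative: k = 747204 mod 2036 = 2028.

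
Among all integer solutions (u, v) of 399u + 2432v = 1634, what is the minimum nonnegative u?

gcd(2432, 399) = 19.
19 divides 1634, so solutions exist.
By Bézout, 399×(61) + 2432×(-10) = 19.
Scale by 1634/19 = 86: (u₀, v₀) = (5246, -860).
General solution: u = 5246 + 128t, v = -860 - 21t for integer t.
u ≥ 0: smallest is 5246 mod 128 = 126 (at t = -40), with v = -20.

126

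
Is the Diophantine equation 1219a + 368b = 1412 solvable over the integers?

gcd(1219, 368):
  1219 = 3·368 + 115
  368 = 3·115 + 23
  115 = 5·23
so gcd(1219, 368) = 23.
23 does not divide 1412 (remainder 9), so no integer solutions.

no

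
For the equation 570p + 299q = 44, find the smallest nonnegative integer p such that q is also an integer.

212

gcd(570, 299) = 1.
1 divides 44, so solutions exist.
By Bézout, 570×(32) + 299×(-61) = 1.
Scale by 44/1 = 44: (p₀, q₀) = (1408, -2684).
General solution: p = 1408 + 299t, q = -2684 - 570t for integer t.
p ≥ 0: smallest is 1408 mod 299 = 212 (at t = -4), with q = -404.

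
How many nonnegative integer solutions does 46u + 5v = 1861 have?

8

gcd(46, 5) = 1.
By Bézout, 46*(1) + 5*(-9) = 1.
One solution: (1, 363).
General: u = 1 + 5t, v = 363 - 46t.
u ≥ 0 ⇒ t ≥ 0; v ≥ 0 ⇒ t ≤ 7. So t ∈ [0, 7]: 8 solutions.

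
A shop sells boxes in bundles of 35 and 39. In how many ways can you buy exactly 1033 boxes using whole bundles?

1

Need nonnegative integers with 35j + 39k = 1033.
gcd(35, 39) = 1, and 35·(-10) + 39·(9) = 1.
So (j₀, k₀) = (-10330, 9297); general j = -10330 + 39t, k = 9297 - 35t.
j ≥ 0 ⇒ t ≥ 265; k ≥ 0 ⇒ t ≤ 265. That's 1 value of t.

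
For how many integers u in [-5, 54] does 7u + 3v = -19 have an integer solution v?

20

gcd(7, 3) = 1  (7 = 2·3 + 1, 3 = 3·1).
Back-substituting, 7·(1) + 3·(-2) = 1.
Scale by -19: particular solution (-19, 38); reduce u mod 3: (2, -11).
General solution: u = 2 + 3t, v = -11 - 7t for integer t.
-5 ≤ 2 + 3t ≤ 54 gives t ∈ [-2, 17], which is 20 values.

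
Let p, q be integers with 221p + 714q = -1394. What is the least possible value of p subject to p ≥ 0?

gcd(714, 221):
  714 = 3*221 + 51
  221 = 4*51 + 17
  51 = 3*17
so gcd(714, 221) = 17.
17 divides -1394, so solutions exist.
Back-substitute for Bézout coefficients:
  17 = 221 - 4*51
  ... = 221*(13) + 714*(-4)
Scale by -1394/17 = -82: (p₀, q₀) = (-1066, 328).
General solution: p = -1066 + 42t, q = 328 - 13t for integer t.
p ≥ 0: smallest is -1066 mod 42 = 26 (at t = 26), with q = -10.

26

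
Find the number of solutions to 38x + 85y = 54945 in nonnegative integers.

17

gcd(85, 38) = 1  (85 = 2·38 + 9, 38 = 4·9 + 2, 9 = 4·2 + 1, 2 = 2·1).
Back-substituting, 38·(-38) + 85·(17) = 1.
Scale by 54945: one solution is (-2087910, 934065). Reduce x mod 85: (30, 633).
General: x = 30 + 85t, y = 633 - 38t.
x ≥ 0 ⇒ t ≥ 0; y ≥ 0 ⇒ t ≤ 16. So t ∈ [0, 16]: 17 solutions.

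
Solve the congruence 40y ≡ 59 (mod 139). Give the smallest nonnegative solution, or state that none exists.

gcd(139, 40) = 1  (139 = 3*40 + 19, 40 = 2*19 + 2, 19 = 9*2 + 1, 2 = 2*1).
1 divides 59, so solutions exist.
Back-substituting, 40*(-66) + 139*(19) = 1.
So 40*(-66) ≡ 1 (mod 139); multiply by 59: y ≡ -3894 (mod 139).
Smallest nonnegative: y = -3894 mod 139 = 137.

137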